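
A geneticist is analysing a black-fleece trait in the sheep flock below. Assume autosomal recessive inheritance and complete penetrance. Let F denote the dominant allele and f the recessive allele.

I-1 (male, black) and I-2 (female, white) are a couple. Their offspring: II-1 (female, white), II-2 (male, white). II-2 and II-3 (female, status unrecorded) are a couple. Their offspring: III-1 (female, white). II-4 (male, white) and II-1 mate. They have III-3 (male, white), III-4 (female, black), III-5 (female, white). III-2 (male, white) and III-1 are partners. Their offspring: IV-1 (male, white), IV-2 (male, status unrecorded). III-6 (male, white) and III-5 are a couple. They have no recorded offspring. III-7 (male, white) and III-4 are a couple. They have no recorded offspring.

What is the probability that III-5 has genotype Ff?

2/3

II-4 is white so carries F and passed f to III-4 (ff), so II-4 is Ff.
II-1 is white so carries F and received f from I-1 (ff), so II-1 is Ff.
Their cross gives offspring ratios 1/4 FF : 1/2 Ff : 1/4 ff. Conditioning on III-5 being white, P(Ff) = 1/2 / 3/4 = 2/3.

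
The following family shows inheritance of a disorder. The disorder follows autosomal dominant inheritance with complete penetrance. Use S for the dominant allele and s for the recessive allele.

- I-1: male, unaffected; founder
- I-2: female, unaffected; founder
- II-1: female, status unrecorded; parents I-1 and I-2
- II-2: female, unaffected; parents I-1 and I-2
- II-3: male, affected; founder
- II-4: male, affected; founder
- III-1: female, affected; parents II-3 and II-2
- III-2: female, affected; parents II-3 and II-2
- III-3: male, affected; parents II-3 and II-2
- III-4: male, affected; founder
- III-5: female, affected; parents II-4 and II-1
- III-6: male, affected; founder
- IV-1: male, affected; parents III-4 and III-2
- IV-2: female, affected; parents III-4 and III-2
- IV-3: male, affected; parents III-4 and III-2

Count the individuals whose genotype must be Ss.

Obligate heterozygotes: III-1 is affected so carries S and received s from II-2 (ss), so III-1 is Ss; III-2 is affected so carries S and received s from II-2 (ss), so III-2 is Ss; III-3 is affected so carries S and received s from II-2 (ss), so III-3 is Ss; III-5 is affected so carries S and received s from II-1 (ss), so III-5 is Ss.
Every other individual is either homozygous by phenotype or has at least one consistent homozygous assignment, so the count is 4.

4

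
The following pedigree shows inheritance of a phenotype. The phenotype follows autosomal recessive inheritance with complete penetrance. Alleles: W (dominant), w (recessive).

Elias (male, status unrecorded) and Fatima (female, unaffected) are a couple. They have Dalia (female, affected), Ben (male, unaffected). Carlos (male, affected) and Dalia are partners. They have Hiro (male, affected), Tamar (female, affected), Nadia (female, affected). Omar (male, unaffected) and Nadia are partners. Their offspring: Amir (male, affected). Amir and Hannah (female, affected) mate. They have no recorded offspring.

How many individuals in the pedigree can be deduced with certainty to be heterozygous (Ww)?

2

Obligate heterozygotes: Fatima is unaffected so carries W and passed w to Dalia (ww), so Fatima is Ww; Omar is unaffected so carries W and passed w to Amir (ww), so Omar is Ww.
Every other individual is either homozygous by phenotype or has at least one consistent homozygous assignment, so the count is 2.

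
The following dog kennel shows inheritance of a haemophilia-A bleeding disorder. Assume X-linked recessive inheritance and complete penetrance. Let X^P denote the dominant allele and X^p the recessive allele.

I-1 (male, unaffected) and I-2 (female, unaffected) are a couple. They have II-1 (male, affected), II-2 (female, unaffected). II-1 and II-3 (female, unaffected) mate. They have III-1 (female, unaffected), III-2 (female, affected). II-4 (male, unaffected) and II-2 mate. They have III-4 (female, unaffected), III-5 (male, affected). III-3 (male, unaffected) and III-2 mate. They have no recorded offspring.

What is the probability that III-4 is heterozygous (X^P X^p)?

II-4 is unaffected, so II-4 is X^P Y.
II-2 is unaffected so carries P and passed p to III-5 (X^p Y), so II-2 is X^P X^p.
Their cross gives offspring ratios 1/2 X^P X^P : 1/2 X^P X^p. Conditioning on III-4 being unaffected, P(X^P X^p) = 1/2 / 1 = 1/2.

1/2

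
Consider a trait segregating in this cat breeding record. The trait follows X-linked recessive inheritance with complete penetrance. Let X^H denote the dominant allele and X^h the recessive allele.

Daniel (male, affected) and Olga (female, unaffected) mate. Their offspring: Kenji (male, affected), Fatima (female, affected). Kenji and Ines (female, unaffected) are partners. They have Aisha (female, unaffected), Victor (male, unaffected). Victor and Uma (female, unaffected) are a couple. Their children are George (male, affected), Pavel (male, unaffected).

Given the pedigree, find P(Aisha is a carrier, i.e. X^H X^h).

Aisha is unaffected so carries H and received h from Kenji (X^h Y), so Aisha is X^H X^h, giving P(X^H X^h) = 1.

1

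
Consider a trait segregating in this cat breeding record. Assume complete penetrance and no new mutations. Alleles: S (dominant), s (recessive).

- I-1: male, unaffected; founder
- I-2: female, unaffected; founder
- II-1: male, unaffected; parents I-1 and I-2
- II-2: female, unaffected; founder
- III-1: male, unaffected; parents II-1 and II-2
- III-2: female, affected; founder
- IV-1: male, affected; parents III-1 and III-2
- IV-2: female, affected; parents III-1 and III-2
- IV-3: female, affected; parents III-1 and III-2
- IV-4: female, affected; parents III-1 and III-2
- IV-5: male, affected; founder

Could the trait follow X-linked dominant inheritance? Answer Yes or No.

Yes

A consistent assignment under X-linked dominant exists: I-1 X^s Y, I-2 X^s X^s, II-1 X^s Y, II-2 X^s X^s, III-1 X^s Y, III-2 X^S X^S, IV-1 X^S Y, IV-2 X^S X^s, IV-3 X^S X^s, IV-4 X^S X^s, IV-5 X^S Y.
In this assignment every recorded phenotype matches its genotype and every non-founder's genotype is obtainable from its parents' genotypes, so the pedigree is consistent.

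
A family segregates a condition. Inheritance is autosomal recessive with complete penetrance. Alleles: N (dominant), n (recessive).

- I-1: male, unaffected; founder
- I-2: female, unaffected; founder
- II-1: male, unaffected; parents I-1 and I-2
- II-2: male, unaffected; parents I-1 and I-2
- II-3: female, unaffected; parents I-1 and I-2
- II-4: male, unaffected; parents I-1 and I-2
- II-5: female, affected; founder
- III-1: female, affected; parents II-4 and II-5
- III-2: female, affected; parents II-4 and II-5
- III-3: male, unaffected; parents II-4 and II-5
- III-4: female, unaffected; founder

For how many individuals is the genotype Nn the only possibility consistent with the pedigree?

Obligate heterozygotes: II-4 is unaffected so carries N and passed n to III-1 (nn), so II-4 is Nn; III-3 is unaffected so carries N and received n from II-5 (nn), so III-3 is Nn.
Every other individual is either homozygous by phenotype or has at least one consistent homozygous assignment, so the count is 2.

2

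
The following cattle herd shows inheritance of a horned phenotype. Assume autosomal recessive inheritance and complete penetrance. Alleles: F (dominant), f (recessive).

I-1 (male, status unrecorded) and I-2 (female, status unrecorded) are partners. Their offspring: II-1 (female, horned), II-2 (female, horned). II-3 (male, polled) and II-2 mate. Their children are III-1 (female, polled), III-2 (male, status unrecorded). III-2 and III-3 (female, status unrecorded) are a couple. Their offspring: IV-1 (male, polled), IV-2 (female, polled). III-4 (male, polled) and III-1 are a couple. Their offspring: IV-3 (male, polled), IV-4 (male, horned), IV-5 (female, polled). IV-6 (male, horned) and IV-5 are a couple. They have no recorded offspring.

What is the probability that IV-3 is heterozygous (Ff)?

III-4 is polled so carries F and passed f to IV-4 (ff), so III-4 is Ff.
III-1 is polled so carries F and received f from II-2 (ff), so III-1 is Ff.
Their cross gives offspring ratios 1/4 FF : 1/2 Ff : 1/4 ff. Conditioning on IV-3 being polled, P(Ff) = 1/2 / 3/4 = 2/3.

2/3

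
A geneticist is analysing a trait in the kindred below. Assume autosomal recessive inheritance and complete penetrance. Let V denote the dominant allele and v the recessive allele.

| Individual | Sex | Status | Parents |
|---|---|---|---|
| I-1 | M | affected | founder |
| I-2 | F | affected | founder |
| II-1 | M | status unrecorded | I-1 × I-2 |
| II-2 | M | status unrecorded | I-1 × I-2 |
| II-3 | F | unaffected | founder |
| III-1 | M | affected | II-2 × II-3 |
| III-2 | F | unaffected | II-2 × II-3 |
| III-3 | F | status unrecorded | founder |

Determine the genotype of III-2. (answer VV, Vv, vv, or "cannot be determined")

From phenotype alone, III-2 is VV or Vv.
III-2 is unaffected so carries V and received v from II-2 (vv), so III-2 is Vv.

Vv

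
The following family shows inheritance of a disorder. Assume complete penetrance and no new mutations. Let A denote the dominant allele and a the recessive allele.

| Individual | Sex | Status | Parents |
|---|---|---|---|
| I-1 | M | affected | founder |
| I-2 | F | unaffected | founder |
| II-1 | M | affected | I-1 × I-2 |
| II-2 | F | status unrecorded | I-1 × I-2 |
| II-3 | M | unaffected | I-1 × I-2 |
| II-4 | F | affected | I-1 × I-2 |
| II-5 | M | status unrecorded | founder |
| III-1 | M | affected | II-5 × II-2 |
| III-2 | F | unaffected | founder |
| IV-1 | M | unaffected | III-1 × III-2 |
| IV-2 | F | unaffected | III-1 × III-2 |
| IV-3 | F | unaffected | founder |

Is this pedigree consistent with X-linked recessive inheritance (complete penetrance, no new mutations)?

A consistent assignment under X-linked recessive exists: I-1 X^a Y, I-2 X^A X^a, II-1 X^a Y, II-2 X^A X^a, II-3 X^A Y, II-4 X^a X^a, II-5 X^A Y, III-1 X^a Y, III-2 X^A X^A, IV-1 X^A Y, IV-2 X^A X^a, IV-3 X^A X^A.
In this assignment every recorded phenotype matches its genotype and every non-founder's genotype is obtainable from its parents' genotypes, so the pedigree is consistent.

Yes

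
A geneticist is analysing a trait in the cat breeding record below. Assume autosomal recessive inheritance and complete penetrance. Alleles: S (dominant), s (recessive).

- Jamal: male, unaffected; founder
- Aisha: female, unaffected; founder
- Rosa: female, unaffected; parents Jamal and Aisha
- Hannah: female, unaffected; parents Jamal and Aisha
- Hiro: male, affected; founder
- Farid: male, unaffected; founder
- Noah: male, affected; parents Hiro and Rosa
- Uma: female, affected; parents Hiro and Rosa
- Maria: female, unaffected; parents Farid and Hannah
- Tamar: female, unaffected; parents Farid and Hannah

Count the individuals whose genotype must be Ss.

Obligate heterozygotes: Rosa is unaffected so carries S and passed s to Noah (ss), so Rosa is Ss.
Every other individual is either homozygous by phenotype or has at least one consistent homozygous assignment, so the count is 1.

1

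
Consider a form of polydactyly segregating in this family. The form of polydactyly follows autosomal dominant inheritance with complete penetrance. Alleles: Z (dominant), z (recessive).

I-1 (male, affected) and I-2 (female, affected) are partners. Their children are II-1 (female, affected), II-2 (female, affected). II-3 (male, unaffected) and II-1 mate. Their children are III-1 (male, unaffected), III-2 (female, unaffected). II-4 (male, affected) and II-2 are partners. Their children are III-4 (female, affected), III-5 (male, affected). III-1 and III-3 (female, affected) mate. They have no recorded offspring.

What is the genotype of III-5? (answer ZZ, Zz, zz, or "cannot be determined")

III-5's phenotype allows ZZ or Zz, and no parent or child forces a single allele at both positions; consistent genotype assignments exist with III-5 as ZZ or Zz.

cannot be determined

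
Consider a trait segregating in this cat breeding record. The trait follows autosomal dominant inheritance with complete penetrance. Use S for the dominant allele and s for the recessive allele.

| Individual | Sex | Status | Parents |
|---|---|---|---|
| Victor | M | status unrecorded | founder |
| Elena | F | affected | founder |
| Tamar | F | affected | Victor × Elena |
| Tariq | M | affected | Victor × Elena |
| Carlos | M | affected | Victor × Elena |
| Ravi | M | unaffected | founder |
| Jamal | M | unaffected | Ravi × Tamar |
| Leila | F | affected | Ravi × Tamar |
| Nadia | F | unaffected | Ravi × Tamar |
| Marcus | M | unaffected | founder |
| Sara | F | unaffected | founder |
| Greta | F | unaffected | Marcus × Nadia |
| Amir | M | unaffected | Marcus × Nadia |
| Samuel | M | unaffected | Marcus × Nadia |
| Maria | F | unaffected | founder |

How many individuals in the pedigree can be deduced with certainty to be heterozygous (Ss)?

Obligate heterozygotes: Tamar is affected so carries S and passed s to Jamal (ss), so Tamar is Ss; Leila is affected so carries S and received s from Ravi (ss), so Leila is Ss.
Every other individual is either homozygous by phenotype or has at least one consistent homozygous assignment, so the count is 2.

2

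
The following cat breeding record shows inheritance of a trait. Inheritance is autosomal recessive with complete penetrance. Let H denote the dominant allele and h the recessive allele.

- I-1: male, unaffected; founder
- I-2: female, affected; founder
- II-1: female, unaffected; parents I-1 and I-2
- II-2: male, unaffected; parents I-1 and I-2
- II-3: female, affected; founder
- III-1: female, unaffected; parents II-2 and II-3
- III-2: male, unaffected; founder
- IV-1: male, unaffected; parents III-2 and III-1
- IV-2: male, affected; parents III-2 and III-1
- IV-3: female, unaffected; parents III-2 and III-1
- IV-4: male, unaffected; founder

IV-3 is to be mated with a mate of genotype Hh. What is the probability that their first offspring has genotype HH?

1/3

III-2 is unaffected so carries H and passed h to IV-2 (hh), so III-2 is Hh.
III-1 is unaffected so carries H and received h from II-3 (hh), so III-1 is Hh.
IV-3 is an unaffected offspring of III-2 (Hh) × III-1 (Hh), whose cross gives 1/4 HH : 1/2 Hh : 1/4 hh; conditioning on being unaffected, IV-3 is HH with probability 1/3, Hh with probability 2/3.
Summing over parental genotype combinations, P(offspring has genotype HH) = 1/3·1/2 + 2/3·1/4 = 1/3.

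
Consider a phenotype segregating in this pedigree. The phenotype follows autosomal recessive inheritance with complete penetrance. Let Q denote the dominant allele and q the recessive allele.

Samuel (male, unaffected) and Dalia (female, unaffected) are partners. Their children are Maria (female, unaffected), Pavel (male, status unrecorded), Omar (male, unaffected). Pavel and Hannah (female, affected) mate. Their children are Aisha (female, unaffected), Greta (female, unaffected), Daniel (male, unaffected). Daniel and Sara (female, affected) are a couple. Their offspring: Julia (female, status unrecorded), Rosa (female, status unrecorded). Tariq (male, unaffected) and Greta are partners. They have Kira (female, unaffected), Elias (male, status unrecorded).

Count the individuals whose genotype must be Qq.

Obligate heterozygotes: Aisha is unaffected so carries Q and received q from Hannah (qq), so Aisha is Qq; Greta is unaffected so carries Q and received q from Hannah (qq), so Greta is Qq; Daniel is unaffected so carries Q and received q from Hannah (qq), so Daniel is Qq.
Every other individual is either homozygous by phenotype or has at least one consistent homozygous assignment, so the count is 3.

3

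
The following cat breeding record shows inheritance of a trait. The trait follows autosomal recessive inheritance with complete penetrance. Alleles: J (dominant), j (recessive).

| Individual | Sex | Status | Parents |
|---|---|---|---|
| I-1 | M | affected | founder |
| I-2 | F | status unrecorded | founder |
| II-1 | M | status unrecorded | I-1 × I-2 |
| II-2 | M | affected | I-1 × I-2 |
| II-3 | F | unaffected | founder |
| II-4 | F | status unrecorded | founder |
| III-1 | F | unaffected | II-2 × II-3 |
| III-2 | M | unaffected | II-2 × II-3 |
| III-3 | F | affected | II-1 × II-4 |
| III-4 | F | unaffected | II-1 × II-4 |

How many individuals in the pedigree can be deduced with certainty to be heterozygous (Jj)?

2

Obligate heterozygotes: III-1 is unaffected so carries J and received j from II-2 (jj), so III-1 is Jj; III-2 is unaffected so carries J and received j from II-2 (jj), so III-2 is Jj.
Every other individual is either homozygous by phenotype or has at least one consistent homozygous assignment, so the count is 2.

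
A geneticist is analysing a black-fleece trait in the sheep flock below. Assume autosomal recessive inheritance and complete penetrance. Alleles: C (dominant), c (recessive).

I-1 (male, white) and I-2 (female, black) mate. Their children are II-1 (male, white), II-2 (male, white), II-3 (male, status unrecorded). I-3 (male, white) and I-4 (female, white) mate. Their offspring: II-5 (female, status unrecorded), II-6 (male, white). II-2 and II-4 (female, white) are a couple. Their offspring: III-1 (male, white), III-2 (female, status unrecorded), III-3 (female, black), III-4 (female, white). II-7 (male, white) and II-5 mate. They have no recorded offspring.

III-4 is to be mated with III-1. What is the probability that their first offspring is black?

1/9

II-2 is white so carries C and received c from I-2 (cc), so II-2 is Cc.
II-4 is white so carries C and passed c to III-3 (cc), so II-4 is Cc.
III-4 is a white offspring of II-2 (Cc) × II-4 (Cc), whose cross gives 1/4 CC : 1/2 Cc : 1/4 cc; conditioning on being white, III-4 is CC with probability 1/3, Cc with probability 2/3.
III-1 is a white offspring of II-2 (Cc) × II-4 (Cc), whose cross gives 1/4 CC : 1/2 Cc : 1/4 cc; conditioning on being white, III-1 is CC with probability 1/3, Cc with probability 2/3.
Summing over parental genotype combinations, P(offspring is black) = 4/9·1/4 = 1/9.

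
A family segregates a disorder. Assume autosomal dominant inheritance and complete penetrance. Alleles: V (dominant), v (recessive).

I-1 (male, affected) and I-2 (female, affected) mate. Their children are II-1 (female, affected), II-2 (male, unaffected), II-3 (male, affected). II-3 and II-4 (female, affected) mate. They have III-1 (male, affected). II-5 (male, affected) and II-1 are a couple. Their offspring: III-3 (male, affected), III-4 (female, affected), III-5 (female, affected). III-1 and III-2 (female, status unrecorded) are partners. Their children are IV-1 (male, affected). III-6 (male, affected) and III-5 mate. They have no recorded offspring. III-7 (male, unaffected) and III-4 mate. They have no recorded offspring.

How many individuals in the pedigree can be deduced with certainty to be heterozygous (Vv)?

2

Obligate heterozygotes: I-1 is affected so carries V and passed v to II-2 (vv), so I-1 is Vv; I-2 is affected so carries V and passed v to II-2 (vv), so I-2 is Vv.
Every other individual is either homozygous by phenotype or has at least one consistent homozygous assignment, so the count is 2.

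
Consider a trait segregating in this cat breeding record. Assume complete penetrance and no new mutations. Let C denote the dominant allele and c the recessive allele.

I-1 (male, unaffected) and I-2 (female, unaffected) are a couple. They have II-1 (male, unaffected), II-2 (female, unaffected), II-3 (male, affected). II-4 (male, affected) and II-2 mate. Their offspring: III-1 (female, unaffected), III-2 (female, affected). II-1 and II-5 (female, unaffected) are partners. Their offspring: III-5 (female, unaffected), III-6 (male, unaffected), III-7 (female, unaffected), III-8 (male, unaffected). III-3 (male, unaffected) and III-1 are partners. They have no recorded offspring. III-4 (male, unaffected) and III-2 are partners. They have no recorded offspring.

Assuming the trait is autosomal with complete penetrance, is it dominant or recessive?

I-1 and I-2 are both unaffected yet have an affected child II-3. Under dominance, an affected child requires at least one affected parent, so the trait cannot be dominant.

recessive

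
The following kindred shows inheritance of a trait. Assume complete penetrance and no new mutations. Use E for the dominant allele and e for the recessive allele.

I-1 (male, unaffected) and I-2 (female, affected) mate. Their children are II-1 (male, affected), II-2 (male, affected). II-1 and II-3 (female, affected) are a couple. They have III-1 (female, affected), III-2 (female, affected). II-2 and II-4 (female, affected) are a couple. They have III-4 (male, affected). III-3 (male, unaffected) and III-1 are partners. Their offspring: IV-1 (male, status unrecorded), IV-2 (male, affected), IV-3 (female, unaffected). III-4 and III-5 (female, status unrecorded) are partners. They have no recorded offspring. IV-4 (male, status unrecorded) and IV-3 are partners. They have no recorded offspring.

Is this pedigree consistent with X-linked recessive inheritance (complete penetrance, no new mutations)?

Yes

A consistent assignment under X-linked recessive exists: I-1 X^E Y, I-2 X^e X^e, II-1 X^e Y, II-2 X^e Y, II-3 X^e X^e, II-4 X^e X^e, III-1 X^e X^e, III-2 X^e X^e, III-3 X^E Y, III-4 X^e Y, III-5 X^E X^E, IV-1 X^e Y, IV-2 X^e Y, IV-3 X^E X^e, IV-4 X^E Y.
In this assignment every recorded phenotype matches its genotype and every non-founder's genotype is obtainable from its parents' genotypes, so the pedigree is consistent.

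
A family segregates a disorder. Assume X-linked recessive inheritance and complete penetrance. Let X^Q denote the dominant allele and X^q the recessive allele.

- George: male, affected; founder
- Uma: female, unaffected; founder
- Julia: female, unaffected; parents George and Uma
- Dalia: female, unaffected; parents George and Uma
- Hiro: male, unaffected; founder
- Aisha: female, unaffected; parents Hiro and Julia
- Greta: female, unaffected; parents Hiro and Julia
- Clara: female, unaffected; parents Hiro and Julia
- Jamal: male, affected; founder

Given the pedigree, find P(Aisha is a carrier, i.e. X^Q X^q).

Hiro is unaffected, so Hiro is X^Q Y.
Julia is unaffected so carries Q and received q from George (X^q Y), so Julia is X^Q X^q.
Their cross gives offspring ratios 1/2 X^Q X^Q : 1/2 X^Q X^q. Conditioning on Aisha being unaffected, P(X^Q X^q) = 1/2 / 1 = 1/2.

1/2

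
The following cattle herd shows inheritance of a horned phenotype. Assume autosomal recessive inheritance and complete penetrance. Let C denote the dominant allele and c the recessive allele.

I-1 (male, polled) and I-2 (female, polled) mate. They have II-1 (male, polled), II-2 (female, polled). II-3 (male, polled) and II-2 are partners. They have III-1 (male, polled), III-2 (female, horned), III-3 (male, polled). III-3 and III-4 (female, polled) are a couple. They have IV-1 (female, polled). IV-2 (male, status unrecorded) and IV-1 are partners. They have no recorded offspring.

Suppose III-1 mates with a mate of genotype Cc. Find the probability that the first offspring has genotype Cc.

II-3 is polled so carries C and passed c to III-2 (cc), so II-3 is Cc.
II-2 is polled so carries C and passed c to III-2 (cc), so II-2 is Cc.
III-1 is a polled offspring of II-3 (Cc) × II-2 (Cc), whose cross gives 1/4 CC : 1/2 Cc : 1/4 cc; conditioning on being polled, III-1 is CC with probability 1/3, Cc with probability 2/3.
Summing over parental genotype combinations, P(offspring has genotype Cc) = 1/3·1/2 + 2/3·1/2 = 1/2.

1/2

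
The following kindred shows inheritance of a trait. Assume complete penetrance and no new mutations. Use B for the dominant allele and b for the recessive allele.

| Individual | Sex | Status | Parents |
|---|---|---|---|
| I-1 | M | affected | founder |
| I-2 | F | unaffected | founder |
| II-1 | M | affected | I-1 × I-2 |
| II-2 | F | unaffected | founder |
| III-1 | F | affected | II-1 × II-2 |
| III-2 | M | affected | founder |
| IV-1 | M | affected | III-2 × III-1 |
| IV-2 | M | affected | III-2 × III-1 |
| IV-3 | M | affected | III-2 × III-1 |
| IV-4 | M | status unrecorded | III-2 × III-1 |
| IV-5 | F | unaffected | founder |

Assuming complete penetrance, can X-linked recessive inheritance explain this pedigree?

A consistent assignment under X-linked recessive exists: I-1 X^b Y, I-2 X^B X^b, II-1 X^b Y, II-2 X^B X^b, III-1 X^b X^b, III-2 X^b Y, IV-1 X^b Y, IV-2 X^b Y, IV-3 X^b Y, IV-4 X^b Y, IV-5 X^B X^B.
In this assignment every recorded phenotype matches its genotype and every non-founder's genotype is obtainable from its parents' genotypes, so the pedigree is consistent.

Yes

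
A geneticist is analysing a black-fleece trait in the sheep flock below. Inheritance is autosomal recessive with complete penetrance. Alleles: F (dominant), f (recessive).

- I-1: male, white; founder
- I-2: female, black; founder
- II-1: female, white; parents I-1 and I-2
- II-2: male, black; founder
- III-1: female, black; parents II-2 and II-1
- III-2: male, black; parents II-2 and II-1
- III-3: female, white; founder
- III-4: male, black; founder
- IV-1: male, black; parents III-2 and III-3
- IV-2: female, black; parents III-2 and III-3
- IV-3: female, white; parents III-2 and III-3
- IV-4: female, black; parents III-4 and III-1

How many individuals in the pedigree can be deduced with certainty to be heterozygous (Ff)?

Obligate heterozygotes: II-1 is white so carries F and received f from I-2 (ff), so II-1 is Ff; III-3 is white so carries F and passed f to IV-1 (ff), so III-3 is Ff; IV-3 is white so carries F and received f from III-2 (ff), so IV-3 is Ff.
Every other individual is either homozygous by phenotype or has at least one consistent homozygous assignment, so the count is 3.

3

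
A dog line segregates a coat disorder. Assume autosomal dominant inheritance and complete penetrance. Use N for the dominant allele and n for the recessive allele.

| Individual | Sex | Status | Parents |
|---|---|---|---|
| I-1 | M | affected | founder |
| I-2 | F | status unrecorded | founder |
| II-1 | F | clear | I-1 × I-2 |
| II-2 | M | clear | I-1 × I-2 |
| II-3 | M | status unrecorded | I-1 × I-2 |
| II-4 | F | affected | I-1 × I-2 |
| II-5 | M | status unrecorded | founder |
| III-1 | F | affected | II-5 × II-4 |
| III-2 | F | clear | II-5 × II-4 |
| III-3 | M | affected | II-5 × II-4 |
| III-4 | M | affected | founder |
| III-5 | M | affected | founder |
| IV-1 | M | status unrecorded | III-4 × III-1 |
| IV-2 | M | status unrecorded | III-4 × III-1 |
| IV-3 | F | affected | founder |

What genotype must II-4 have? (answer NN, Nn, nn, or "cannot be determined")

From phenotype alone, II-4 is NN or Nn.
II-4 is affected so carries N and passed n to III-2 (nn), so II-4 is Nn.

Nn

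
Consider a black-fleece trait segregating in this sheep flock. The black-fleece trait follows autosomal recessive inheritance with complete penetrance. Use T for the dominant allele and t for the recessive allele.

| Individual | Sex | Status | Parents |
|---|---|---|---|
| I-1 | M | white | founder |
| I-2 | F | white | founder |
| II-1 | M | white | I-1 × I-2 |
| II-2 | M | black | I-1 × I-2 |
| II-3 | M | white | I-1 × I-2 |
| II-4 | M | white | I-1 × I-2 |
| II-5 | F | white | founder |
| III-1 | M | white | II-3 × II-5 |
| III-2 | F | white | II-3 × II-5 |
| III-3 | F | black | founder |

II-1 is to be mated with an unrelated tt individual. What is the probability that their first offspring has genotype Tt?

2/3

I-1 is white so carries T and passed t to II-2 (tt), so I-1 is Tt.
I-2 is white so carries T and passed t to II-2 (tt), so I-2 is Tt.
II-1 is a white offspring of I-1 (Tt) × I-2 (Tt), whose cross gives 1/4 TT : 1/2 Tt : 1/4 tt; conditioning on being white, II-1 is TT with probability 1/3, Tt with probability 2/3.
Summing over parental genotype combinations, P(offspring has genotype Tt) = 1/3·1 + 2/3·1/2 = 2/3.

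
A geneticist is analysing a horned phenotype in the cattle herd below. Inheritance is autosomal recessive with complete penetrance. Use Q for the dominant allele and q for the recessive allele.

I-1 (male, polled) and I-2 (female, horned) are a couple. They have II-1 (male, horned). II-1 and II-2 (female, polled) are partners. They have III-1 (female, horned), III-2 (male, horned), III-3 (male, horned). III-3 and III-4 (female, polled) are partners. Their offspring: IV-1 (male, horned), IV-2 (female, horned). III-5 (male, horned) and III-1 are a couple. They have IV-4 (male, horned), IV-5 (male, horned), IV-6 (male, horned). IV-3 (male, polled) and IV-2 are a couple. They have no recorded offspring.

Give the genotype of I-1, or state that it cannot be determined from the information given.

Qq

From phenotype alone, I-1 is QQ or Qq.
I-1 is polled so carries Q and passed q to II-1 (qq), so I-1 is Qq.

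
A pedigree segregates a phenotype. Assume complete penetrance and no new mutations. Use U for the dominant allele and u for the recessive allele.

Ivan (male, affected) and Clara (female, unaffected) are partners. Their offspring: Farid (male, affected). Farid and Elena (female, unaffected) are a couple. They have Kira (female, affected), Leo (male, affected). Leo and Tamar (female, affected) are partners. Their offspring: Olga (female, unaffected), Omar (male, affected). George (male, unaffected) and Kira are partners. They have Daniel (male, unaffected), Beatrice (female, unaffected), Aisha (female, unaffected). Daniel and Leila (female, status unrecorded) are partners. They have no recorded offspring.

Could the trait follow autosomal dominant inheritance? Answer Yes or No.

Yes

A consistent assignment under autosomal dominant exists: Ivan UU, Clara uu, Farid Uu, Elena uu, Kira Uu, Leo Uu, Tamar Uu, George uu, Olga uu, Omar UU, Daniel uu, Beatrice uu, Aisha uu, Leila UU.
In this assignment every recorded phenotype matches its genotype and every non-founder's genotype is obtainable from its parents' genotypes, so the pedigree is consistent.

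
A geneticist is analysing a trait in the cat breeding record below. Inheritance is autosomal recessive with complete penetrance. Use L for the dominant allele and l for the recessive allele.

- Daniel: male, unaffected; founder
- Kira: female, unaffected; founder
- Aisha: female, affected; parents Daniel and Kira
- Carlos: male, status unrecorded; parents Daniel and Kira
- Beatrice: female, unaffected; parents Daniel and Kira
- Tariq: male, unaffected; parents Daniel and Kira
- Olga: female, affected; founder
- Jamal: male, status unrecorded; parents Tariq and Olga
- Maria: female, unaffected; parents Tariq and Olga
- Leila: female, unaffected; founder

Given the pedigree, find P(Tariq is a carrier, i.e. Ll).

Daniel is unaffected so carries L and passed l to Aisha (ll), so Daniel is Ll.
Kira is unaffected so carries L and passed l to Aisha (ll), so Kira is Ll.
Their cross gives offspring ratios 1/4 LL : 1/2 Ll : 1/4 ll. Conditioning on Tariq being unaffected, P(Ll) = 1/2 / 3/4 = 2/3 before taking Tariq's own offspring into account.
Olga is affected, so Olga is ll.
Now use Tariq's offspring. Probability of each recorded status — unaffected daughter Maria: 1/2 if Tariq is Ll, 1 if LL. (Jamal: equally likely either way, so uninformative.)
Bayes: P(Ll) = 2/3·1/2 / (2/3·1/2 + 1/3·1) = 1/2.

1/2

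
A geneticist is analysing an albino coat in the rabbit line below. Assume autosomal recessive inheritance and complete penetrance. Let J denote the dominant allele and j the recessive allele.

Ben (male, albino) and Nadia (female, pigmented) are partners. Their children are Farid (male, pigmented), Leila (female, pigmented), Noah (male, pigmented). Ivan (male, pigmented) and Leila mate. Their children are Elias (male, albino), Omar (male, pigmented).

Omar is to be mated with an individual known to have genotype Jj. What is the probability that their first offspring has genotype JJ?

Ivan is pigmented so carries J and passed j to Elias (jj), so Ivan is Jj.
Leila is pigmented so carries J and received j from Ben (jj), so Leila is Jj.
Omar is a pigmented offspring of Ivan (Jj) × Leila (Jj), whose cross gives 1/4 JJ : 1/2 Jj : 1/4 jj; conditioning on being pigmented, Omar is JJ with probability 1/3, Jj with probability 2/3.
Summing over parental genotype combinations, P(offspring has genotype JJ) = 1/3·1/2 + 2/3·1/4 = 1/3.

1/3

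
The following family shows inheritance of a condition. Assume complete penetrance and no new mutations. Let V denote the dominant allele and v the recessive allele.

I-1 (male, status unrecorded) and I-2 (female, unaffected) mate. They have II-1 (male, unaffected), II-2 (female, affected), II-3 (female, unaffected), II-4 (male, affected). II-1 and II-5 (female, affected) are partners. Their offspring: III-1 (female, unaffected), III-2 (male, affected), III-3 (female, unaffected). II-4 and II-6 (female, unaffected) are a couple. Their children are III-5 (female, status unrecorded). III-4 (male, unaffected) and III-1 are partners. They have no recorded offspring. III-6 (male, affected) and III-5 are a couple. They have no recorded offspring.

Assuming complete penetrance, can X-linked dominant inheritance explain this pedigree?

No

Under X-linked dominant, II-4 (affected, male) cannot arise from I-1 (unrecorded) × I-2 (unaffected).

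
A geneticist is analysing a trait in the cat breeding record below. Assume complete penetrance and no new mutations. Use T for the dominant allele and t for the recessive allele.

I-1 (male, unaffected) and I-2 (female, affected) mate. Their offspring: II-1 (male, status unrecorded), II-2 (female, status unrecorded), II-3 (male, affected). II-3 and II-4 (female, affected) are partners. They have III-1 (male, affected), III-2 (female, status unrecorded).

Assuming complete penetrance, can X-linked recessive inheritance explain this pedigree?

Yes

A consistent assignment under X-linked recessive exists: I-1 X^T Y, I-2 X^t X^t, II-1 X^t Y, II-2 X^T X^t, II-3 X^t Y, II-4 X^t X^t, III-1 X^t Y, III-2 X^t X^t.
In this assignment every recorded phenotype matches its genotype and every non-founder's genotype is obtainable from its parents' genotypes, so the pedigree is consistent.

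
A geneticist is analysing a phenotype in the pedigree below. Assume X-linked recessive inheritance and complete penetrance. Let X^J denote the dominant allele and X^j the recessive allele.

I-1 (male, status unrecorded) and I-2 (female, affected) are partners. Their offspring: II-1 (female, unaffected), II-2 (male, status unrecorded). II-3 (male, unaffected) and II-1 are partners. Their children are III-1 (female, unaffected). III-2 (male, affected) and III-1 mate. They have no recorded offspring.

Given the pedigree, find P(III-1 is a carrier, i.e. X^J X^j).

II-3 is unaffected, so II-3 is X^J Y.
II-1 is unaffected so carries J and received j from I-2 (X^j X^j), so II-1 is X^J X^j.
Their cross gives offspring ratios 1/2 X^J X^J : 1/2 X^J X^j. Conditioning on III-1 being unaffected, P(X^J X^j) = 1/2 / 1 = 1/2.

1/2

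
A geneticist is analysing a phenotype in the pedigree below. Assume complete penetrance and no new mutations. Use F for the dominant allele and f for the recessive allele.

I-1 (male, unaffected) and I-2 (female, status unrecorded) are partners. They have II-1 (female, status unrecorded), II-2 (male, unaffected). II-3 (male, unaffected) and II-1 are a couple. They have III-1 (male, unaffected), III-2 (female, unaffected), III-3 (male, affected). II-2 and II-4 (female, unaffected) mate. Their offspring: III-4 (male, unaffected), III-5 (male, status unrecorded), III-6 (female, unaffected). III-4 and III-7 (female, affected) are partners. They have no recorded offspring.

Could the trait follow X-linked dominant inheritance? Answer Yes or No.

A consistent assignment under X-linked dominant exists: I-1 X^f Y, I-2 X^F X^f, II-1 X^F X^f, II-2 X^f Y, II-3 X^f Y, II-4 X^f X^f, III-1 X^f Y, III-2 X^f X^f, III-3 X^F Y, III-4 X^f Y, III-5 X^f Y, III-6 X^f X^f, III-7 X^F X^F.
In this assignment every recorded phenotype matches its genotype and every non-founder's genotype is obtainable from its parents' genotypes, so the pedigree is consistent.

Yes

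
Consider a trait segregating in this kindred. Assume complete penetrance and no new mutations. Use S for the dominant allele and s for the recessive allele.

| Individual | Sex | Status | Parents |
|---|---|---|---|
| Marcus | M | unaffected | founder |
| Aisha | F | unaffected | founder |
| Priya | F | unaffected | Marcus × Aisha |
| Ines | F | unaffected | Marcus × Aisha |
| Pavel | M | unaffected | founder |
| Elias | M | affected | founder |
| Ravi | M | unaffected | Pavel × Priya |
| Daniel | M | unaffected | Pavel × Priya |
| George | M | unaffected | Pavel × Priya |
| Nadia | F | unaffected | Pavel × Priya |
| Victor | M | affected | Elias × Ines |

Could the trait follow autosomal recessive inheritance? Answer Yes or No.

A consistent assignment under autosomal recessive exists: Marcus SS, Aisha Ss, Priya SS, Ines Ss, Pavel SS, Elias ss, Ravi SS, Daniel SS, George SS, Nadia SS, Victor ss.
In this assignment every recorded phenotype matches its genotype and every non-founder's genotype is obtainable from its parents' genotypes, so the pedigree is consistent.

Yes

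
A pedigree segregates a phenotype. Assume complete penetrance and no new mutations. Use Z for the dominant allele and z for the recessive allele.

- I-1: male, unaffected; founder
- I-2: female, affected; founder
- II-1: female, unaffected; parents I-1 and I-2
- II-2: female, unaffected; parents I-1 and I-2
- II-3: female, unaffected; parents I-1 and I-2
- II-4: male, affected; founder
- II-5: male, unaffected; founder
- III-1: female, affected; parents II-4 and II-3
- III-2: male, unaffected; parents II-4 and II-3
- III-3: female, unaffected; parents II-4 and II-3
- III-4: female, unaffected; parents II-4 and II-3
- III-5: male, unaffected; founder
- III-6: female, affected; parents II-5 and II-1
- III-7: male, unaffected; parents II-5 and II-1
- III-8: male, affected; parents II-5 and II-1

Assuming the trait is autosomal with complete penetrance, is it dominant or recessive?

recessive

II-5 and II-1 are both unaffected yet have an affected child III-6. Under dominance, an affected child requires at least one affected parent, so the trait cannot be dominant.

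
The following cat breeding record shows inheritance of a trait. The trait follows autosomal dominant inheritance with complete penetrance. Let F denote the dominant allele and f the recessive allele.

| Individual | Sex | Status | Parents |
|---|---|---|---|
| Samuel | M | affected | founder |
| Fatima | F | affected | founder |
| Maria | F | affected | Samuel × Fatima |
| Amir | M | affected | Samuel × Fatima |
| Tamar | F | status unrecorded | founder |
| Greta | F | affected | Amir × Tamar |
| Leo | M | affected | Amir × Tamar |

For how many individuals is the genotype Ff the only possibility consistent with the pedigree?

0

No individual's genotype is forced to Ff by the pedigree, so the count is 0.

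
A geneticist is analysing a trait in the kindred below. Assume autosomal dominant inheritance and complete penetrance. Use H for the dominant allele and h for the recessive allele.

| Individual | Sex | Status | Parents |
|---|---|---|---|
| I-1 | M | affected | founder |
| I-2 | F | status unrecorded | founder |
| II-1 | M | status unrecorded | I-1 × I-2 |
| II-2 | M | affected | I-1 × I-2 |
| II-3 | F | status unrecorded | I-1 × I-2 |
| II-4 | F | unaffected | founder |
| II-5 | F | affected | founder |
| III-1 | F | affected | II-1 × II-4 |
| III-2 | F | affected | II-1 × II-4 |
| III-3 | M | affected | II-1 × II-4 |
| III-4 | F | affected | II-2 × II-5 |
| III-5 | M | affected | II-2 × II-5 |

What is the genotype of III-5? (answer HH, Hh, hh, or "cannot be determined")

III-5's phenotype allows HH or Hh, and no parent or child forces a single allele at both positions; consistent genotype assignments exist with III-5 as HH or Hh.

cannot be determined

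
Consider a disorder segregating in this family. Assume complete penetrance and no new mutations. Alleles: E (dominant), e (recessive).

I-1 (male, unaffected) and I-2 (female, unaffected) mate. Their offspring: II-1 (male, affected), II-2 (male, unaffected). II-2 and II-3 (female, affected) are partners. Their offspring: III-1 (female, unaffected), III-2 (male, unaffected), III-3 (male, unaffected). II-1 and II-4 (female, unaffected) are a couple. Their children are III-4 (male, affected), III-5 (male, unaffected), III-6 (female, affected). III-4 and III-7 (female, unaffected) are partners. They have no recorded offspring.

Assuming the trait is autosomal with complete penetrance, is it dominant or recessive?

recessive

I-1 and I-2 are both unaffected yet have an affected child II-1. Under dominance, an affected child requires at least one affected parent, so the trait cannot be dominant.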